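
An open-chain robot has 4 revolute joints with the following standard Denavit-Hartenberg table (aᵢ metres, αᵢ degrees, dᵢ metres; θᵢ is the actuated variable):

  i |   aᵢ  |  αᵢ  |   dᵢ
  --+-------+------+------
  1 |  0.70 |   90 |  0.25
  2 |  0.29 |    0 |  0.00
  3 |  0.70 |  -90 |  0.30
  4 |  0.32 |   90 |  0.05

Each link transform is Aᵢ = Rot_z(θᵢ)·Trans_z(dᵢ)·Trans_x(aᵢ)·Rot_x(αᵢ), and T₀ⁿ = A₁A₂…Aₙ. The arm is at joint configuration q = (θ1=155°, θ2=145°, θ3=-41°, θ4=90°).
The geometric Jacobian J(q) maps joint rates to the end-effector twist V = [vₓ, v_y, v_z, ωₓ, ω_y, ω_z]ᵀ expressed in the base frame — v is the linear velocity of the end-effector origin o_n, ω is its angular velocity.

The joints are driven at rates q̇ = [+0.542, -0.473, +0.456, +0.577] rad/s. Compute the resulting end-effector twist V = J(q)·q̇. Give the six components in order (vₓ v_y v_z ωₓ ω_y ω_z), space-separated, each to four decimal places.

o_n = [-0.2301, 0.0852, 1.0834]
J₁: ẑ×o_n = [-0.0852, -0.2301, 0.0000], ω = ẑ
J2: z=[0.4226, 0.9063, 0.0000] o=[-0.6344, 0.2958, 0.2500] → [0.7554, -0.3522, -0.4554, 0.4226, 0.9063, 0.0000]
J3: z=[0.4226, 0.9063, 0.0000] o=[-0.4191, 0.1954, 0.4163] → [0.6046, -0.2819, -0.2179, 0.4226, 0.9063, 0.0000]
J4: z=[0.8794, -0.4101, -0.2419] o=[-0.1389, 0.3958, 1.0955] → [-0.0702, 0.0327, -0.3105, 0.8794, -0.4101, -0.2419]
V = J·q̇ = [-0.1683, -0.0678, -0.0631, 0.5002, -0.2520, 0.4024]

-0.1683 -0.0678 -0.0631 0.5002 -0.2520 0.4024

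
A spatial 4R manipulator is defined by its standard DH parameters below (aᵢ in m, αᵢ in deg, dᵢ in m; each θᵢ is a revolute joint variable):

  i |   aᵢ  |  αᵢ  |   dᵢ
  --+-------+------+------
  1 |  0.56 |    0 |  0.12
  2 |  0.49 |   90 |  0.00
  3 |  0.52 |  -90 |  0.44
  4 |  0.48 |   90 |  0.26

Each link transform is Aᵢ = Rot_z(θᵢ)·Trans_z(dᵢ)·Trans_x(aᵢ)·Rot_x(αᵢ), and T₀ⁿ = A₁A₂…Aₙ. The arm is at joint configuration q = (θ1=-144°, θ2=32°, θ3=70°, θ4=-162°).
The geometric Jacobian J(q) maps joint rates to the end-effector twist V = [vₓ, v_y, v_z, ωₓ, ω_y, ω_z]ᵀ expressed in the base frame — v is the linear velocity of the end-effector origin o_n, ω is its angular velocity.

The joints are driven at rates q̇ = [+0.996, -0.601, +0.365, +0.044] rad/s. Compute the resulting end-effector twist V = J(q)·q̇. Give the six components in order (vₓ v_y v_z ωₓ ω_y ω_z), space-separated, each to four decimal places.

o_n = [-1.0987, -0.3567, 0.2686]
J₁: ẑ×o_n = [0.3567, -1.0987, 0.0000], ω = ẑ
J2: z=[0.0000, 0.0000, 1.0000] o=[-0.4530, -0.3292, 0.1200] → [0.0275, -0.6457, 0.0000, 0.0000, 0.0000, 1.0000]
J3: z=[-0.9272, 0.3746, 0.0000] o=[-0.6366, -0.7835, 0.1200] → [0.0557, 0.1378, -0.2226, -0.9272, 0.3746, 0.0000]
J4: z=[0.3520, 0.8713, 0.3420] o=[-1.1112, -0.7836, 0.6086] → [-0.4423, 0.1240, 0.1394, 0.3520, 0.8713, 0.3420]
V = J·q̇ = [0.3396, -0.6505, -0.0751, -0.3229, 0.1751, 0.4100]

0.3396 -0.6505 -0.0751 -0.3229 0.1751 0.4100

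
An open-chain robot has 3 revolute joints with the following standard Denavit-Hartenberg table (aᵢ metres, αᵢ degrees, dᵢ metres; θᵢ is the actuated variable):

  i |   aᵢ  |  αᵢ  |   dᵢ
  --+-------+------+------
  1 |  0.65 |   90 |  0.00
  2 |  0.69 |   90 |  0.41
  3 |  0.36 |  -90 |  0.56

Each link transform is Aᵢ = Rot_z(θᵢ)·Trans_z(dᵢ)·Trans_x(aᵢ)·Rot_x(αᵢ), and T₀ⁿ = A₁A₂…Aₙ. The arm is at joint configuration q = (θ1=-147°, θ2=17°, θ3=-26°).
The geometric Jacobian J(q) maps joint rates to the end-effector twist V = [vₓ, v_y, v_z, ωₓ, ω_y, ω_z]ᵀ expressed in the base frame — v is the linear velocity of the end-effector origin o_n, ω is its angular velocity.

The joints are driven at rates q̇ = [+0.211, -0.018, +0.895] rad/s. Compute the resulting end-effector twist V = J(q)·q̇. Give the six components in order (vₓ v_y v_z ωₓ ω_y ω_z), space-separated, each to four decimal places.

-0.1071 -0.1728 0.0209 -0.2097 -0.1576 -0.6449

o_n = [-1.6327, -0.7596, -0.2392]
J₁: ẑ×o_n = [0.7596, -1.6327, 0.0000], ω = ẑ
J2: z=[-0.5446, 0.8387, 0.0000] o=[-0.5451, -0.3540, 0.0000] → [-0.2006, -0.1303, 1.1330, -0.5446, 0.8387, 0.0000]
J3: z=[-0.2452, -0.1592, -0.9563] o=[-1.3218, -0.3695, 0.2017] → [-0.3028, 0.1892, 0.0461, -0.2452, -0.1592, -0.9563]
V = J·q̇ = [-0.1071, -0.1728, 0.0209, -0.2097, -0.1576, -0.6449]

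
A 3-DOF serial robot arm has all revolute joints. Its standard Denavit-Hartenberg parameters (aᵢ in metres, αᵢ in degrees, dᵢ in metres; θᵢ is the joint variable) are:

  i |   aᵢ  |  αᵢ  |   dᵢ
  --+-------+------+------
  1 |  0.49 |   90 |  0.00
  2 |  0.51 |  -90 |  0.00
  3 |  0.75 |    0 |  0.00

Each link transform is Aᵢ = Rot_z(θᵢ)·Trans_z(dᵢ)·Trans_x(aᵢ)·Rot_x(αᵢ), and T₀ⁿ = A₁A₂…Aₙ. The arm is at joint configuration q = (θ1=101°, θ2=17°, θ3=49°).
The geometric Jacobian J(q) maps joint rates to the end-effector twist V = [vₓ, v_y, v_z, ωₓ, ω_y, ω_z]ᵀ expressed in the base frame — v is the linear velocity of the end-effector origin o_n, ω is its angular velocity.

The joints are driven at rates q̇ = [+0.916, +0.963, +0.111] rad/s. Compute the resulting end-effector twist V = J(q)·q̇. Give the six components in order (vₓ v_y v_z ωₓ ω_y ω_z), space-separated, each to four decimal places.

-1.1916 -1.1084 0.9044 0.9515 0.1519 1.0221

o_n = [-0.8320, 1.3136, 0.2930]
J₁: ẑ×o_n = [-1.3136, -0.8320, 0.0000], ω = ẑ
J2: z=[0.9816, 0.1908, 0.0000] o=[-0.0935, 0.4810, 0.0000] → [0.0559, -0.2876, 0.9583, 0.9816, 0.1908, 0.0000]
J3: z=[0.0558, -0.2870, 0.9563] o=[-0.1866, 0.9598, 0.1491] → [-0.3797, -0.6252, -0.1655, 0.0558, -0.2870, 0.9563]
V = J·q̇ = [-1.1916, -1.1084, 0.9044, 0.9515, 0.1519, 1.0221]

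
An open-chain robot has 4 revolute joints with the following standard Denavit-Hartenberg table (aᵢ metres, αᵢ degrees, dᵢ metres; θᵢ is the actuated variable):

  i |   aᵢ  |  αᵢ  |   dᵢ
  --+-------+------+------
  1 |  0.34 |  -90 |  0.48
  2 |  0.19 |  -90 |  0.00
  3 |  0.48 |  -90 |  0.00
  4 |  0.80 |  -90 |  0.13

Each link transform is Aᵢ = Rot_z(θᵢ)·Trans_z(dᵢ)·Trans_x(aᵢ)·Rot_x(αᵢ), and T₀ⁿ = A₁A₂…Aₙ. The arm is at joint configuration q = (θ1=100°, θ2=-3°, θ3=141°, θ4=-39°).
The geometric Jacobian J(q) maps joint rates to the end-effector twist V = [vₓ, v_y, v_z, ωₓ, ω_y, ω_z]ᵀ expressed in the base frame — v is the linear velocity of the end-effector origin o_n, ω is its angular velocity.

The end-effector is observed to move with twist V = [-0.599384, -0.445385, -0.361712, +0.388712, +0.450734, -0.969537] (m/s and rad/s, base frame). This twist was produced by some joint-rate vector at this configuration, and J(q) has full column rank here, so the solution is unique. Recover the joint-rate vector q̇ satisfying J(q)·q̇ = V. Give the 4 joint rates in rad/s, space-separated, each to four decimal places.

o_n = [0.6494, -0.2720, -0.0619]
J₁: ẑ×o_n = [0.2720, 0.6494, -0.0000], ω = ẑ
J2: z=[-0.9848, -0.1736, 0.0000] o=[-0.0590, 0.3348, 0.4800] → [0.0941, -0.5337, 0.7206, -0.9848, -0.1736, 0.0000]
J3: z=[-0.0091, 0.0515, -0.9986] o=[-0.0920, 0.5217, 0.4899] → [-0.8210, -0.7454, -0.0310, -0.0091, 0.0515, -0.9986]
J4: z=[-0.6562, -0.7539, -0.0329] o=[0.2702, 0.2073, 0.4704] → [0.3855, -0.3618, 0.6004, -0.6562, -0.7539, -0.0329]
q̇ = J⁺·V = [-0.7980, -0.0080, 0.1910, -0.5830]

-0.7980 -0.0080 0.1910 -0.5830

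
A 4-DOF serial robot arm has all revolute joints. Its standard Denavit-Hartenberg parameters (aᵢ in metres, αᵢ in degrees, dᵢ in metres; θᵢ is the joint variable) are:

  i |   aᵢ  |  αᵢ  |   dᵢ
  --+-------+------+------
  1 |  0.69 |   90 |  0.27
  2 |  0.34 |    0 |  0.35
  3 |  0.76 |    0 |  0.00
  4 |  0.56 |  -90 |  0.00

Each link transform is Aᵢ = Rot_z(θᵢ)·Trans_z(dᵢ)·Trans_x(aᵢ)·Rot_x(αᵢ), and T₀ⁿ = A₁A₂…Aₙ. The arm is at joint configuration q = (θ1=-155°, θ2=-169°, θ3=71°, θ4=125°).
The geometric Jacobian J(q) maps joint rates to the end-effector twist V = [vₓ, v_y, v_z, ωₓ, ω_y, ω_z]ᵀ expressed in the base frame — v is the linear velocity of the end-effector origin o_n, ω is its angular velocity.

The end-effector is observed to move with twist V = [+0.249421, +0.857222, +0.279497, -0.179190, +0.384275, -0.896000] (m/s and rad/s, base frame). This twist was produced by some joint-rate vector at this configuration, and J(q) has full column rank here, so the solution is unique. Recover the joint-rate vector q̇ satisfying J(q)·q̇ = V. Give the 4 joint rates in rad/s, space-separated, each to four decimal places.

o_n = [-0.8271, 0.0005, -0.2932]
J₁: ẑ×o_n = [-0.0005, -0.8271, 0.0000], ω = ẑ
J2: z=[-0.4226, 0.9063, 0.0000] o=[-0.6254, -0.2916, 0.2700] → [-0.5105, -0.2380, 0.0594, -0.4226, 0.9063, 0.0000]
J3: z=[-0.4226, 0.9063, 0.0000] o=[-0.4708, 0.1667, 0.2051] → [-0.4517, -0.2106, 0.3932, -0.4226, 0.9063, 0.0000]
J4: z=[-0.4226, 0.9063, 0.0000] o=[-0.3749, 0.2114, -0.5475] → [0.2304, 0.1074, 0.4990, -0.4226, 0.9063, 0.0000]
q̇ = J⁺·V = [-0.8960, -0.1370, -0.0730, 0.6340]

-0.8960 -0.1370 -0.0730 0.6340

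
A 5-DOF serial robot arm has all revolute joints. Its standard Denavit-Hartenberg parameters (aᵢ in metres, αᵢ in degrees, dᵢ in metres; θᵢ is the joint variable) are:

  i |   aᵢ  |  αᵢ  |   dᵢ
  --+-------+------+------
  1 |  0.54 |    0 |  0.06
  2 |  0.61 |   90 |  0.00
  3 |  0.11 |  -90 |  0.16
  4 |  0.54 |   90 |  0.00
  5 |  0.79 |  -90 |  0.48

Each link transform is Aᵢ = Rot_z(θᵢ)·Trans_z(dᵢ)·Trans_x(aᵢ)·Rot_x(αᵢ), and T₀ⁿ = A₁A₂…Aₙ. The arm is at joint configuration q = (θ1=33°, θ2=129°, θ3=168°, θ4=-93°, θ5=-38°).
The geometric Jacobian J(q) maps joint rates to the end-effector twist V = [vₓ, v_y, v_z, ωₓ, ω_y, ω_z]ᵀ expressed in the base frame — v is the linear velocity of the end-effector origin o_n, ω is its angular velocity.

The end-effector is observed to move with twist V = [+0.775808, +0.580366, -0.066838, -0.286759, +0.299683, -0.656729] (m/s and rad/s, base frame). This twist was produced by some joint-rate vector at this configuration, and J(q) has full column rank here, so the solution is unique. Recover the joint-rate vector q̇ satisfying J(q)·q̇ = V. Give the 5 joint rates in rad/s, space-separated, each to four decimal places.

o_n = [-0.2232, 1.8763, 0.4463]
J₁: ẑ×o_n = [-1.8763, -0.2232, 0.0000], ω = ẑ
J2: z=[0.0000, 0.0000, 1.0000] o=[0.4529, 0.2941, 0.0600] → [-1.5822, -0.6761, 0.0000, 0.0000, 0.0000, 1.0000]
J3: z=[0.3090, 0.9511, 0.0000] o=[-0.1273, 0.4826, 0.0600] → [0.3674, -0.1194, 0.5219, 0.3090, 0.9511, 0.0000]
J4: z=[0.1977, -0.0642, -0.9781] o=[0.0245, 0.6015, 0.0829] → [1.2235, 0.1704, 0.2361, 0.1977, -0.0642, -0.9781]
J5: z=[-0.9452, 0.2521, -0.2076] o=[0.1649, 1.1229, 0.0770] → [0.2495, 0.4296, -0.6142, -0.9452, 0.2521, -0.2076]
q̇ = J⁺·V = [0.5480, -0.6660, 0.2210, 0.4510, 0.4700]

0.5480 -0.6660 0.2210 0.4510 0.4700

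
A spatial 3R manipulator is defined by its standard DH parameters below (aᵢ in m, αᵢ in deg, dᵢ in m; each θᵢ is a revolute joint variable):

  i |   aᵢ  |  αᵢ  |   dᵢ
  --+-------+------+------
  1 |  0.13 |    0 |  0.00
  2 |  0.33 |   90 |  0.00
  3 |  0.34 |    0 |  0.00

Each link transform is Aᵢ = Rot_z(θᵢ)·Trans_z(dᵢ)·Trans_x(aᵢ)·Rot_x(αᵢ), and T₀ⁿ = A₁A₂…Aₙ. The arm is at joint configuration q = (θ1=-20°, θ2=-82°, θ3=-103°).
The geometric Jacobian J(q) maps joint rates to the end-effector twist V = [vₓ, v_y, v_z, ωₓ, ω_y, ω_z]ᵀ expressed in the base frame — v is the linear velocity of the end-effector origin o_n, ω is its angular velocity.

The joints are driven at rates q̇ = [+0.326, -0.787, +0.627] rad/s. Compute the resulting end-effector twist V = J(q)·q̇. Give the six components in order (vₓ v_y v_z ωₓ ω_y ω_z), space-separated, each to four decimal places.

-0.1430 -0.1391 -0.0480 -0.6133 0.1304 -0.4610

o_n = [0.0695, -0.2924, -0.3313]
J₁: ẑ×o_n = [0.2924, 0.0695, -0.0000], ω = ẑ
J2: z=[0.0000, 0.0000, 1.0000] o=[0.1222, -0.0445, 0.0000] → [0.2480, -0.0527, 0.0000, 0.0000, 0.0000, 1.0000]
J3: z=[-0.9781, 0.2079, 0.0000] o=[0.0535, -0.3673, 0.0000] → [-0.0689, -0.3240, -0.0765, -0.9781, 0.2079, 0.0000]
V = J·q̇ = [-0.1430, -0.1391, -0.0480, -0.6133, 0.1304, -0.4610]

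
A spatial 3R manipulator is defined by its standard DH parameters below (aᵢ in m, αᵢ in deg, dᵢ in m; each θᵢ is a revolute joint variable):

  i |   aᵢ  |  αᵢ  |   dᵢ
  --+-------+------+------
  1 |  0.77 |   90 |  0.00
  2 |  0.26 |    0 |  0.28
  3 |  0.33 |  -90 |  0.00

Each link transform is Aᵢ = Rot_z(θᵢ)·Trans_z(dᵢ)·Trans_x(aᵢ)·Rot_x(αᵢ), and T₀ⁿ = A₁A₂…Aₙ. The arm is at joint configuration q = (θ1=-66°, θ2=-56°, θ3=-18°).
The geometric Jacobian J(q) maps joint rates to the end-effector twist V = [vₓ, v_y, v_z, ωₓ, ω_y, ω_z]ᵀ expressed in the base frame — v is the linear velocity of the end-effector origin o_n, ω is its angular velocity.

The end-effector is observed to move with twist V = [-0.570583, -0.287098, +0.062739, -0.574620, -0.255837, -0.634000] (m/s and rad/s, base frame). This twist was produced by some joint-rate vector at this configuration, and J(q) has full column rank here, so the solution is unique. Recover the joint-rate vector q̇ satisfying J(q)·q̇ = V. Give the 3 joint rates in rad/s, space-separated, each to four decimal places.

-0.6340 0.0380 0.5910

o_n = [0.1535, -1.0332, -0.5328]
J₁: ẑ×o_n = [1.0332, 0.1535, -0.0000], ω = ẑ
J2: z=[-0.9135, -0.4067, 0.0000] o=[0.3132, -0.7034, 0.0000] → [0.2167, -0.4867, 0.2364, -0.9135, -0.4067, 0.0000]
J3: z=[-0.9135, -0.4067, 0.0000] o=[0.1165, -0.9501, -0.2155] → [0.1290, -0.2898, 0.0910, -0.9135, -0.4067, 0.0000]
q̇ = J⁺·V = [-0.6340, 0.0380, 0.5910]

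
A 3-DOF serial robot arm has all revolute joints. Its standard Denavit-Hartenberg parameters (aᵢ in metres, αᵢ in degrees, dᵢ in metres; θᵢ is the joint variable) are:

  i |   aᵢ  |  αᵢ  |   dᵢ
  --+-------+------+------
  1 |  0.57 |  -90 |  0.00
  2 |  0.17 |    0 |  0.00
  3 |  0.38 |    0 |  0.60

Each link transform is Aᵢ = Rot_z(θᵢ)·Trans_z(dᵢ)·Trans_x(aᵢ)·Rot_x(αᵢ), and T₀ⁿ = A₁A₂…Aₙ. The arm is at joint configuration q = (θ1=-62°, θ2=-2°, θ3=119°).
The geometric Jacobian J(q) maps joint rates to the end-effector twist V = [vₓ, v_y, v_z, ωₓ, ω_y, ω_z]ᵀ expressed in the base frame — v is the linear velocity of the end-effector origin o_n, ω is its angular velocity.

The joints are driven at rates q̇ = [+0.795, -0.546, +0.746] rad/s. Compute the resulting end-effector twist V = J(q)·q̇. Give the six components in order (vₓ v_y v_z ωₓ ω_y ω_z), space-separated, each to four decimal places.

o_n = [0.7961, -0.2193, -0.3326]
J₁: ẑ×o_n = [0.2193, 0.7961, -0.0000], ω = ẑ
J2: z=[0.8829, 0.4695, 0.0000] o=[0.2676, -0.5033, 0.0000] → [-0.1562, 0.2937, 0.0026, 0.8829, 0.4695, 0.0000]
J3: z=[0.8829, 0.4695, 0.0000] o=[0.3474, -0.6533, 0.0059] → [-0.1590, 0.2990, 0.1725, 0.8829, 0.4695, 0.0000]
V = J·q̇ = [0.1410, 0.6956, 0.1273, 0.1766, 0.0939, 0.7950]

0.1410 0.6956 0.1273 0.1766 0.0939 0.7950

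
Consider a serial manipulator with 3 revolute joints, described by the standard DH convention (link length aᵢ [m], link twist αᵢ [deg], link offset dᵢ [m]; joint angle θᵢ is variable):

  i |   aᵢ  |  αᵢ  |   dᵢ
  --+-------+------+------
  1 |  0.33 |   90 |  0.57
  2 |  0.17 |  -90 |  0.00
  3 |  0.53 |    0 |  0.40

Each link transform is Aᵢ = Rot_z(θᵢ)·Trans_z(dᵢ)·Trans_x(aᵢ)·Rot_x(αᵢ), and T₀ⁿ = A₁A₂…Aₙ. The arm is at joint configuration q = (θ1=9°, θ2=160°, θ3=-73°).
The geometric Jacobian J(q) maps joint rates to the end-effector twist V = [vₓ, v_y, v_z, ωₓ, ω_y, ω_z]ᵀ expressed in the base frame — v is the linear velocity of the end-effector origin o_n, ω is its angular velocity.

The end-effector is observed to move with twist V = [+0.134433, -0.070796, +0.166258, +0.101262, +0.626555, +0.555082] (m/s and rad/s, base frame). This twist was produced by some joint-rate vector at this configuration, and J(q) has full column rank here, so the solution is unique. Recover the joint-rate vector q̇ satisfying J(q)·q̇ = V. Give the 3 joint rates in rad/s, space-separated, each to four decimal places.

0.0110 -0.6030 -0.5790

o_n = [-0.0315, -0.5181, 0.3053]
J₁: ẑ×o_n = [0.5181, -0.0315, 0.0000], ω = ẑ
J2: z=[0.1564, -0.9877, 0.0000] o=[0.3259, 0.0516, 0.5700] → [0.2615, 0.0414, -0.4422, 0.1564, -0.9877, 0.0000]
J3: z=[-0.3378, -0.0535, -0.9397] o=[0.1682, 0.0266, 0.6281] → [-0.4947, 0.0785, 0.1734, -0.3378, -0.0535, -0.9397]
q̇ = J⁺·V = [0.0110, -0.6030, -0.5790]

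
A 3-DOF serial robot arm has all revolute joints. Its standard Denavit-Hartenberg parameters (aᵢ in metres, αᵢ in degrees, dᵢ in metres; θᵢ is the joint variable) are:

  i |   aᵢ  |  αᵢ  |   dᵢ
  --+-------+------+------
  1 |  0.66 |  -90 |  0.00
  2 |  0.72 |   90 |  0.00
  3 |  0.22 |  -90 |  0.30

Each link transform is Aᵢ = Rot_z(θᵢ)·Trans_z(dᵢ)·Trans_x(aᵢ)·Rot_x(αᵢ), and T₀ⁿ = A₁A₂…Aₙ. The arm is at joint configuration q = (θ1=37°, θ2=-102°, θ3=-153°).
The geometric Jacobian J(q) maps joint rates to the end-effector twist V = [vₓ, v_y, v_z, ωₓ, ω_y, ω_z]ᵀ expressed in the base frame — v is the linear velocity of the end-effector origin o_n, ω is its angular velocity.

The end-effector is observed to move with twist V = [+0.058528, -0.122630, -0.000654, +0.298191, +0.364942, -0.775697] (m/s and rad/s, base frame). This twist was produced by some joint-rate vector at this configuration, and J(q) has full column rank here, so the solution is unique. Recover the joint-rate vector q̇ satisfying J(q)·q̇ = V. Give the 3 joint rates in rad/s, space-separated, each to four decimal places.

o_n = [0.2658, 0.0753, 0.4502]
J₁: ẑ×o_n = [-0.0753, 0.2658, 0.0000], ω = ẑ
J2: z=[-0.6018, 0.7986, 0.0000] o=[0.5271, 0.3972, 0.0000] → [0.3595, 0.2709, 0.4024, -0.6018, 0.7986, 0.0000]
J3: z=[-0.7812, -0.5887, -0.2079] o=[0.4075, 0.3071, 0.7043] → [0.1014, -0.1690, 0.0977, -0.7812, -0.5887, -0.2079]
q̇ = J⁺·V = [-0.8730, 0.1120, -0.4680]

-0.8730 0.1120 -0.4680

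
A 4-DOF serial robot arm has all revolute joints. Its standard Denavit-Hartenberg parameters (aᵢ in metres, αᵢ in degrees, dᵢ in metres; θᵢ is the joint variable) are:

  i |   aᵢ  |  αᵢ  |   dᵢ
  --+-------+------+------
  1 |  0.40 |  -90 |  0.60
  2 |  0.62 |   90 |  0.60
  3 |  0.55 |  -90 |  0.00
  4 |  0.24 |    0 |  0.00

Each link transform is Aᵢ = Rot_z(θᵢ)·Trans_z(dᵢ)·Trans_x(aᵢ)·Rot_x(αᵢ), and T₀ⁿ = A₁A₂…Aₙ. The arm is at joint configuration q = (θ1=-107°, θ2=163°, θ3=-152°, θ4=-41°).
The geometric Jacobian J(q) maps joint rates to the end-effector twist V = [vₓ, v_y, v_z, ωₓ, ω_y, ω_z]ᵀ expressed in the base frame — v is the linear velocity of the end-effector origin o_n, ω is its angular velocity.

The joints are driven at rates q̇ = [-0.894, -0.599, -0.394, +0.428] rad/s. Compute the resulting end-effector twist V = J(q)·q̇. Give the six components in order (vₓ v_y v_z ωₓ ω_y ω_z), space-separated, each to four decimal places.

-0.3292 -0.4000 0.1733 -0.8444 0.5795 -0.5760

o_n = [0.1080, -0.5250, 0.4569]
J₁: ẑ×o_n = [0.5250, 0.1080, -0.0000], ω = ẑ
J2: z=[0.9563, -0.2924, 0.0000] o=[-0.1169, -0.3825, 0.6000] → [0.0418, 0.1369, -0.0705, 0.9563, -0.2924, 0.0000]
J3: z=[-0.0855, -0.2796, -0.9563] o=[0.6302, 0.0091, 0.4187] → [-0.5214, 0.5026, -0.1004, -0.0855, -0.2796, -0.9563]
J4: z=[-0.7131, 0.6875, -0.1373] o=[0.2475, -0.3596, 0.5607] → [-0.0941, -0.0549, 0.2139, -0.7131, 0.6875, -0.1373]
V = J·q̇ = [-0.3292, -0.4000, 0.1733, -0.8444, 0.5795, -0.5760]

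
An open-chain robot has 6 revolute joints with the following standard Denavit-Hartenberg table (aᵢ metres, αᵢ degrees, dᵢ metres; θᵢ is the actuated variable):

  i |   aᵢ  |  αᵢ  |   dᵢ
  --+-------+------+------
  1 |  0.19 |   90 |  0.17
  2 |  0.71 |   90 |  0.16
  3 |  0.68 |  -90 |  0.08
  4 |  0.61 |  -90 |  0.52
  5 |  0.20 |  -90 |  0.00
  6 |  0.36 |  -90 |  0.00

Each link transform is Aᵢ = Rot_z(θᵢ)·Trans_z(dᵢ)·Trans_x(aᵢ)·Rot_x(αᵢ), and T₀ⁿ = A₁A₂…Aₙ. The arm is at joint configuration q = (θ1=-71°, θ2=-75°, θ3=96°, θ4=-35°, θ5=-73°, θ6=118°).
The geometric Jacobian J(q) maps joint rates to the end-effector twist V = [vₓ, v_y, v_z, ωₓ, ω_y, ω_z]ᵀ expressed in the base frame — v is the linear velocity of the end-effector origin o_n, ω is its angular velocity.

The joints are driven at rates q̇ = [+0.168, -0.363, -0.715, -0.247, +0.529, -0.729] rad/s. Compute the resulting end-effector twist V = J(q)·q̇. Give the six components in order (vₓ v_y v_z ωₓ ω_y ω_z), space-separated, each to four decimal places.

-0.3479 -0.1206 -0.2787 1.0836 -1.2254 0.5092

o_n = [-1.1937, 0.0825, -0.0664]
J₁: ẑ×o_n = [-0.0825, -1.1937, 0.0000], ω = ẑ
J2: z=[-0.9455, -0.3256, 0.0000] o=[0.0619, -0.1796, 0.1700] → [0.0769, -0.2235, -0.6567, -0.9455, -0.3256, 0.0000]
J3: z=[-0.3145, 0.9133, -0.2588] o=[-0.0296, -0.4055, -0.5158] → [0.5368, 0.4426, 0.9097, -0.3145, 0.9133, -0.2588]
J4: z=[0.0150, 0.2774, 0.9606] o=[-0.7002, -0.5352, -0.4679] → [-0.4820, -0.4802, 0.1462, 0.0150, 0.2774, 0.9606]
J5: z=[-0.2868, -0.9192, 0.2699] o=[-1.2767, -0.2204, -0.0084] → [-0.0285, 0.0058, -0.0107, -0.2868, -0.9192, 0.2699]
J6: z=[-0.9204, 0.1863, -0.3437] o=[-1.3298, -0.1510, 0.1715] → [0.0360, -0.2657, -0.2403, -0.9204, 0.1863, -0.3437]
V = J·q̇ = [-0.3479, -0.1206, -0.2787, 1.0836, -1.2254, 0.5092]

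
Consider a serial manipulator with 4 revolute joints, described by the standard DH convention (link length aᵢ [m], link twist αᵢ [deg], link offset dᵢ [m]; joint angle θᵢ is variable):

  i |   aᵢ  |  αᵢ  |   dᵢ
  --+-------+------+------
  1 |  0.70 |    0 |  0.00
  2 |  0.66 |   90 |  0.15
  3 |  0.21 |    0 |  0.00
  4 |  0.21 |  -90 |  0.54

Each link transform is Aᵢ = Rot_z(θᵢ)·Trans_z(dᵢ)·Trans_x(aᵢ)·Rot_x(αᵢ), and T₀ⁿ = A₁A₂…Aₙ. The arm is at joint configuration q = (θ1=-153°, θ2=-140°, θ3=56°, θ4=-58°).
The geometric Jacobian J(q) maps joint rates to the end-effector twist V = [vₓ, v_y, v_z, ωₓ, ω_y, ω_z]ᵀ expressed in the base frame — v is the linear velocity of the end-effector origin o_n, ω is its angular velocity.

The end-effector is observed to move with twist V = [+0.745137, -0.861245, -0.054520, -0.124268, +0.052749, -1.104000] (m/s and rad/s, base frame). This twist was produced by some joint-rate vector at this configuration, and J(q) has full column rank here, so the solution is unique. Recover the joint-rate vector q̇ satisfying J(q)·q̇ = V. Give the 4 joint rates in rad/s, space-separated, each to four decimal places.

-0.1260 -0.9780 -0.2230 0.0880

o_n = [0.2591, 0.3800, 0.3168]
J₁: ẑ×o_n = [-0.3800, 0.2591, 0.0000], ω = ẑ
J2: z=[0.0000, 0.0000, 1.0000] o=[-0.6237, -0.3178, 0.0000] → [-0.6978, 0.8828, 0.0000, 0.0000, 0.0000, 1.0000]
J3: z=[0.9205, -0.3907, 0.0000] o=[-0.3658, 0.2897, 0.1500] → [-0.0652, -0.1535, 0.3273, 0.9205, -0.3907, 0.0000]
J4: z=[0.9205, -0.3907, 0.0000] o=[-0.3199, 0.3978, 0.3241] → [0.0029, 0.0067, 0.2099, 0.9205, -0.3907, 0.0000]
q̇ = J⁺·V = [-0.1260, -0.9780, -0.2230, 0.0880]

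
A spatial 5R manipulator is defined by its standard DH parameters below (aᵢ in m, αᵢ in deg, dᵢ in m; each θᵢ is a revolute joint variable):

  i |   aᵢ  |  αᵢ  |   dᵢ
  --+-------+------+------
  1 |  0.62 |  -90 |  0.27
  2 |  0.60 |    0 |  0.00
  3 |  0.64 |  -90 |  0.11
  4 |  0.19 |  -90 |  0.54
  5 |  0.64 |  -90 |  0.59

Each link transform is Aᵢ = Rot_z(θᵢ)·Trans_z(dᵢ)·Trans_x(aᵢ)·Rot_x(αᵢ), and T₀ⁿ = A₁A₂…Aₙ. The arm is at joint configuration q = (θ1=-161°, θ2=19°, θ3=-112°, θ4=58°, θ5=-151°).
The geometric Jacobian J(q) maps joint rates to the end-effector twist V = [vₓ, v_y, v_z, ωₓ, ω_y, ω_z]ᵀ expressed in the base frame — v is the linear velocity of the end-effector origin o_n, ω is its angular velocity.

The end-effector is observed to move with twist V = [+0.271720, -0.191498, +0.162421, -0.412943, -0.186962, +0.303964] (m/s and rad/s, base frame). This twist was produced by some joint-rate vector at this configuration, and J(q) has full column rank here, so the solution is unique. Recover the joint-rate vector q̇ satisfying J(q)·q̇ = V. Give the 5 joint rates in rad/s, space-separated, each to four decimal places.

-0.0840 -0.1540 -0.0310 0.4710 -0.4290

o_n = [-1.8922, -0.7688, 0.0629]
J₁: ẑ×o_n = [0.7688, -1.8922, 0.0000], ω = ẑ
J2: z=[0.3256, -0.9455, 0.0000] o=[-0.5862, -0.2019, 0.2700] → [0.1958, 0.0674, -1.4194, 0.3256, -0.9455, 0.0000]
J3: z=[0.3256, -0.9455, 0.0000] o=[-1.1226, -0.3866, 0.0747] → [0.0111, 0.0038, -0.8521, 0.3256, -0.9455, 0.0000]
J4: z=[-0.9442, -0.3251, 0.0523] o=[-1.0551, -0.4797, 0.7138] → [0.2267, -0.6583, 0.0009, -0.9442, -0.3251, 0.0523]
J5: z=[-0.2145, 0.4866, -0.8469] o=[-1.6125, -0.5012, 0.8426] → [-0.6061, 0.0696, 0.1935, -0.2145, 0.4866, -0.8469]
q̇ = J⁺·V = [-0.0840, -0.1540, -0.0310, 0.4710, -0.4290]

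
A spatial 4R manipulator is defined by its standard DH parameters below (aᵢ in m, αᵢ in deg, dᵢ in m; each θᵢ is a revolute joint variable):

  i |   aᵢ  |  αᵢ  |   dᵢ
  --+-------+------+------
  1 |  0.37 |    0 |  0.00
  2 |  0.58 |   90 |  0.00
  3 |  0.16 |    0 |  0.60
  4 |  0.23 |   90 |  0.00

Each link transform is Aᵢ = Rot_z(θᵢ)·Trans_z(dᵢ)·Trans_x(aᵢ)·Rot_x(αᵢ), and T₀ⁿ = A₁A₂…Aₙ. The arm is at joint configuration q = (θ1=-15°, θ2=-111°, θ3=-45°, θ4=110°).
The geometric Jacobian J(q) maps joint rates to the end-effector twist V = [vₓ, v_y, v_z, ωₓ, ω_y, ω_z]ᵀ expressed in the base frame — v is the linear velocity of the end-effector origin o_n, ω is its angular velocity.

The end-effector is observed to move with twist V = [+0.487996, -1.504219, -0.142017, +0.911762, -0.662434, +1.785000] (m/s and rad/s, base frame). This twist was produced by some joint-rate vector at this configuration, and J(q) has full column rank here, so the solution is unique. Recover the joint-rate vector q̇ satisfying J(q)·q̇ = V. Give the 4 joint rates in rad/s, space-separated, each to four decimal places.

0.9940 0.7910 -0.2870 -0.8400

o_n = [-0.5926, -0.3825, 0.0953]
J₁: ẑ×o_n = [0.3825, -0.5926, 0.0000], ω = ẑ
J2: z=[0.0000, 0.0000, 1.0000] o=[0.3574, -0.0958, 0.0000] → [0.2867, -0.9500, 0.0000, 0.0000, 0.0000, 1.0000]
J3: z=[-0.8090, 0.5878, 0.0000] o=[0.0165, -0.5650, 0.0000] → [0.0560, 0.0771, 0.2103, -0.8090, 0.5878, 0.0000]
J4: z=[-0.8090, 0.5878, 0.0000] o=[-0.5354, -0.3039, -0.1131] → [0.1225, 0.1686, 0.0972, -0.8090, 0.5878, 0.0000]
q̇ = J⁺·V = [0.9940, 0.7910, -0.2870, -0.8400]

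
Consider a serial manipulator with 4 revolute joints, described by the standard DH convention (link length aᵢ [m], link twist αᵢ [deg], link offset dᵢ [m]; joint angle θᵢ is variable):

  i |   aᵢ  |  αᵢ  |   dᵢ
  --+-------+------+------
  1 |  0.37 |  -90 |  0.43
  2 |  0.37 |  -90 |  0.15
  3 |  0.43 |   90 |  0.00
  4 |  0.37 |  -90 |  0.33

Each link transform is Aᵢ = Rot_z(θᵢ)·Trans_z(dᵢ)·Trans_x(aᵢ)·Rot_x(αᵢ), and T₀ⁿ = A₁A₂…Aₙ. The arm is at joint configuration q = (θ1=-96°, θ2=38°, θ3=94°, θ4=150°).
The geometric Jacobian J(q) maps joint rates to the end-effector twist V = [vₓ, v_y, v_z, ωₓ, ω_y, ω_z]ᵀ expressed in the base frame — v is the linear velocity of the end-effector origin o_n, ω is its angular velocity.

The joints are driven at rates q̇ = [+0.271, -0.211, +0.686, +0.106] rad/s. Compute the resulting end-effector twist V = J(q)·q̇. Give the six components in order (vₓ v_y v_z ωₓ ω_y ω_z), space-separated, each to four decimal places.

o_n = [-0.0662, -0.7985, -0.1415]
J₁: ẑ×o_n = [0.7985, -0.0662, 0.0000], ω = ẑ
J2: z=[0.9945, -0.1045, 0.0000] o=[-0.0387, -0.3680, 0.4300] → [0.0597, 0.5684, -0.4311, 0.9945, -0.1045, 0.0000]
J3: z=[0.0644, 0.6123, -0.7880] o=[0.0800, -0.6736, 0.2022] → [-0.3089, 0.1373, 0.0815, 0.0644, 0.6123, -0.7880]
J4: z=[-0.1515, -0.7745, -0.6142] o=[-0.3441, -0.6053, 0.2207] → [0.1619, -0.2256, 0.2446, -0.1515, -0.7745, -0.6142]
V = J·q̇ = [0.0090, -0.0676, 0.1728, -0.1818, 0.3600, -0.3347]

0.0090 -0.0676 0.1728 -0.1818 0.3600 -0.3347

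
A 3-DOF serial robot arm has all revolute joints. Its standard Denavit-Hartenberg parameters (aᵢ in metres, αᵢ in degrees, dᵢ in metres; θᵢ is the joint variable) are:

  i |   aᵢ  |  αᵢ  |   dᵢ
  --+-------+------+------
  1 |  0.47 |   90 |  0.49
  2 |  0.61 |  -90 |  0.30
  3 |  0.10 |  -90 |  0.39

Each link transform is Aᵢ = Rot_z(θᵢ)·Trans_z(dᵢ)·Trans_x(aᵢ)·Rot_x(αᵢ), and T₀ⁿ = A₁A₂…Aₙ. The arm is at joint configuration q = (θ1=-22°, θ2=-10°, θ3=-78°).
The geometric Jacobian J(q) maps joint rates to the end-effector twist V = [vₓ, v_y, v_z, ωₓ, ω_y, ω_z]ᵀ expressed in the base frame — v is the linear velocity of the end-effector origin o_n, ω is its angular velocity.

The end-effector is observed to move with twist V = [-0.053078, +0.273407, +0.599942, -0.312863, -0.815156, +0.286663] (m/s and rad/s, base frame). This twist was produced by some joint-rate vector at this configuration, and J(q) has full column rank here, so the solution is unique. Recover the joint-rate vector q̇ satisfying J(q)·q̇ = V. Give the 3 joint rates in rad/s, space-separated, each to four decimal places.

0.2000 0.8730 0.0880

o_n = [0.9255, -0.8030, 0.7645]
J₁: ẑ×o_n = [0.8030, 0.9255, -0.0000], ω = ẑ
J2: z=[-0.3746, -0.9272, 0.0000] o=[0.4358, -0.1761, 0.4900] → [-0.2545, 0.1028, 0.6889, -0.3746, -0.9272, 0.0000]
J3: z=[0.1610, -0.0650, 0.9848] o=[0.8804, -0.6793, 0.3841] → [0.0971, -0.0168, -0.0170, 0.1610, -0.0650, 0.9848]
q̇ = J⁺·V = [0.2000, 0.8730, 0.0880]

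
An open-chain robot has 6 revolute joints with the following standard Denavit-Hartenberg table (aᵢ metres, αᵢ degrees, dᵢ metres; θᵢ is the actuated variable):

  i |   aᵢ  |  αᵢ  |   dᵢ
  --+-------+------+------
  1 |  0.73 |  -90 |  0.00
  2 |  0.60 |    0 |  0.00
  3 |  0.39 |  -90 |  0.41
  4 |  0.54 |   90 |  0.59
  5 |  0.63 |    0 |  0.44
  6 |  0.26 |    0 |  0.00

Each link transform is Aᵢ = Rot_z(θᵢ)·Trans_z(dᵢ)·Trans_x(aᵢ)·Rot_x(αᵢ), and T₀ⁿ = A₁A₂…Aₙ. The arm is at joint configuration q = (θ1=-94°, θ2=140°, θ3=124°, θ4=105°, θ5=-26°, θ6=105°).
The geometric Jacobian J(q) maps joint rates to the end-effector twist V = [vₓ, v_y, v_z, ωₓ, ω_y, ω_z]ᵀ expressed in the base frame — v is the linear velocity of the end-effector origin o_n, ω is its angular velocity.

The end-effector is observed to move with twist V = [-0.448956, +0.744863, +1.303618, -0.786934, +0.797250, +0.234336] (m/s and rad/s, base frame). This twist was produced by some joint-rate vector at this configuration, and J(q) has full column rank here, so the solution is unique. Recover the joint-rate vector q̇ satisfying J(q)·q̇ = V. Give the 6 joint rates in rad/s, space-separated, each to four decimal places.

-0.8310 0.4150 -0.9510 -0.6250 0.8190 0.3580

o_n = [-0.8729, -0.7233, 0.1868]
J₁: ẑ×o_n = [0.7233, -0.8729, 0.0000], ω = ẑ
J2: z=[0.9976, -0.0698, 0.0000] o=[-0.0509, -0.7282, 0.0000] → [-0.0130, -0.1864, -0.0524, 0.9976, -0.0698, 0.0000]
J3: z=[0.9976, -0.0698, 0.0000] o=[-0.0189, -0.2697, -0.3857] → [-0.0399, -0.5711, -0.5120, 0.9976, -0.0698, 0.0000]
J4: z=[-0.0694, -0.9921, 0.1045] o=[0.3930, -0.2576, 0.0022] → [-0.1345, -0.1195, -1.2236, -0.0694, -0.9921, 0.1045]
J5: z=[-0.2511, 0.1188, 0.9606] o=[-0.1693, -0.8212, -0.0751] → [-0.0630, -0.6101, 0.0590, -0.2511, 0.1188, 0.9606]
J6: z=[-0.2511, 0.1188, 0.9606] o=[-0.8073, -0.4721, 0.1729] → [0.2430, -0.0595, 0.0709, -0.2511, 0.1188, 0.9606]
q̇ = J⁺·V = [-0.8310, 0.4150, -0.9510, -0.6250, 0.8190, 0.3580]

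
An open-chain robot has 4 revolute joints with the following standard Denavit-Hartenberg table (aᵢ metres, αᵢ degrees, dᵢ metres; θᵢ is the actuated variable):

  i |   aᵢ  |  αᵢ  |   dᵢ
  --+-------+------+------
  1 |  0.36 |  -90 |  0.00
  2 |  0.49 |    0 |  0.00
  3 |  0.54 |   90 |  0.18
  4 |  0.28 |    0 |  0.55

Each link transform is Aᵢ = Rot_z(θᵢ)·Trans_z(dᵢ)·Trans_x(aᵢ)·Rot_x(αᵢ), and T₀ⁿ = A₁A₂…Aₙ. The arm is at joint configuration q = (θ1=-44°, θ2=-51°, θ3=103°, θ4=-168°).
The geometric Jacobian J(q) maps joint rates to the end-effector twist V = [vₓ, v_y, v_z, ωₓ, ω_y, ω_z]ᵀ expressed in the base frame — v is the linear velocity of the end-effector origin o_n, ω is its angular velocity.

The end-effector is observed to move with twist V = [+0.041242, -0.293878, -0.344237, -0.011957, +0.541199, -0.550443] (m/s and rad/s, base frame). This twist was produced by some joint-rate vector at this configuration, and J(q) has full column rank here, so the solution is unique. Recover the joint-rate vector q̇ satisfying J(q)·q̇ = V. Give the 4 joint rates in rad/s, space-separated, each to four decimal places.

-0.2500 0.4510 -0.0700 -0.4880

o_n = [0.9950, -0.7916, 0.5097]
J₁: ẑ×o_n = [0.7916, 0.9950, -0.0000], ω = ẑ
J2: z=[0.6947, 0.7193, 0.0000] o=[0.2590, -0.2501, 0.0000] → [0.3667, -0.3541, -0.9056, 0.6947, 0.7193, 0.0000]
J3: z=[0.6947, 0.7193, 0.0000] o=[0.4808, -0.4643, 0.3808] → [0.0927, -0.0895, -0.5972, 0.6947, 0.7193, 0.0000]
J4: z=[0.5668, -0.5474, 0.6157] o=[0.8450, -0.5657, -0.0447] → [-0.1645, -0.2219, -0.0459, 0.5668, -0.5474, 0.6157]
q̇ = J⁺·V = [-0.2500, 0.4510, -0.0700, -0.4880]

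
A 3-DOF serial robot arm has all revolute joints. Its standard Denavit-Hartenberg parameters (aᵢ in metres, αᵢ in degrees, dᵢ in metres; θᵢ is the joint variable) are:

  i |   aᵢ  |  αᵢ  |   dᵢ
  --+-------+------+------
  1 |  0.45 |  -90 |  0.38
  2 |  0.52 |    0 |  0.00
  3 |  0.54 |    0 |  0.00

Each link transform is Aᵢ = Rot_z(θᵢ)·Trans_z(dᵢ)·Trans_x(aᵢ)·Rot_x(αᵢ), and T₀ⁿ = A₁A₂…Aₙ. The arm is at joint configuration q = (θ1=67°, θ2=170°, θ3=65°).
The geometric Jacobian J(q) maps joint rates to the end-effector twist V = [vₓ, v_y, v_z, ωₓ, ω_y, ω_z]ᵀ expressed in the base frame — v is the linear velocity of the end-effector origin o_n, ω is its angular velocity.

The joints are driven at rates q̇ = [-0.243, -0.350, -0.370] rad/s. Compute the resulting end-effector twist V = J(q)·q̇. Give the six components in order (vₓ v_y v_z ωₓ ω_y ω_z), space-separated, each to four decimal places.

o_n = [-0.1453, -0.3423, 0.7320]
J₁: ẑ×o_n = [0.3423, -0.1453, 0.0000], ω = ẑ
J2: z=[-0.9205, 0.3907, 0.0000] o=[0.1758, 0.4142, 0.3800] → [0.1376, 0.3241, 0.8218, -0.9205, 0.3907, 0.0000]
J3: z=[-0.9205, 0.3907, 0.0000] o=[-0.0243, -0.0572, 0.2897] → [0.1728, 0.4072, 0.3097, -0.9205, 0.3907, 0.0000]
V = J·q̇ = [-0.1953, -0.2288, -0.4022, 0.6628, -0.2813, -0.2430]

-0.1953 -0.2288 -0.4022 0.6628 -0.2813 -0.2430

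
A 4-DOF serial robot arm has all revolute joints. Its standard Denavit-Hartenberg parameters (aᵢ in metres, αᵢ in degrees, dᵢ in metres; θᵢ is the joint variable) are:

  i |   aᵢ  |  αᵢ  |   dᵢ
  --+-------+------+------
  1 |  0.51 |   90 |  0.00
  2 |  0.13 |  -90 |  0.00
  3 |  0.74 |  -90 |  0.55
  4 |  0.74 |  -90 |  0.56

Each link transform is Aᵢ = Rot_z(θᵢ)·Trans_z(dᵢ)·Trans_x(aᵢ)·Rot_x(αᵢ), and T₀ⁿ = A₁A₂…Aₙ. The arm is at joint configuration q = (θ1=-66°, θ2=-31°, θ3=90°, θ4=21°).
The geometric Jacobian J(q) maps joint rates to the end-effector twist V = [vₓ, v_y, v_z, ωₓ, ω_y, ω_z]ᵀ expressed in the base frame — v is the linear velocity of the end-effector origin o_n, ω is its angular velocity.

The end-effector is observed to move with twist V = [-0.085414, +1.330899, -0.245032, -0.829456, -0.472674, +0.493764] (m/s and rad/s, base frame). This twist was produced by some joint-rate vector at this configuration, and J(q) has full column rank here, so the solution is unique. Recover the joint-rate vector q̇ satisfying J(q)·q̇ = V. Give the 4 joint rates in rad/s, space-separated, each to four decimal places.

o_n = [1.4243, 0.3188, 0.4656]
J₁: ẑ×o_n = [-0.3188, 1.4243, 0.0000], ω = ẑ
J2: z=[-0.9135, -0.4067, 0.0000] o=[0.2074, -0.4659, 0.0000] → [-0.1894, 0.4253, -0.2219, -0.9135, -0.4067, 0.0000]
J3: z=[0.2095, -0.4705, 0.8572] o=[0.2528, -0.5677, -0.0670] → [-1.0104, 0.8927, 0.7369, 0.2095, -0.4705, 0.8572]
J4: z=[-0.3486, 0.7831, 0.5150] o=[1.0440, -0.5255, 0.4045] → [-0.3870, 0.2172, -0.5922, -0.3486, 0.7831, 0.5150]
q̇ = J⁺·V = [0.8550, 0.9500, -0.2610, -0.2670]

0.8550 0.9500 -0.2610 -0.2670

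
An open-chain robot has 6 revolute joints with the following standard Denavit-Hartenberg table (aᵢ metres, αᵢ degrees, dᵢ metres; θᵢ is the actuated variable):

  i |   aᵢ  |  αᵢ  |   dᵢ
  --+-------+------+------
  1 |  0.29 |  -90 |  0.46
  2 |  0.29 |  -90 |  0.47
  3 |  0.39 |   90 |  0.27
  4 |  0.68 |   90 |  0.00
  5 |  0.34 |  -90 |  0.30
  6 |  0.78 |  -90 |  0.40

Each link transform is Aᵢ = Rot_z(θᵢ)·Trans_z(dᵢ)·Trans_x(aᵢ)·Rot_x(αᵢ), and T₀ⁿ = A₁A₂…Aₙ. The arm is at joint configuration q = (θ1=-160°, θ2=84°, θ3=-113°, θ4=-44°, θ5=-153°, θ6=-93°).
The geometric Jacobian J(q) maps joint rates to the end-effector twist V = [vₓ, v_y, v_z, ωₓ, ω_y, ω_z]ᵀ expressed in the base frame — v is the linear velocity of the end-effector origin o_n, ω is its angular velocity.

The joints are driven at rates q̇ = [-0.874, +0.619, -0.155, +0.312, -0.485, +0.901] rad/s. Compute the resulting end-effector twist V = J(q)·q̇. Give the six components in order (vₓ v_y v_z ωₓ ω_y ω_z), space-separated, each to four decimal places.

-0.2362 1.1886 -0.9837 0.3715 -1.3459 -1.0686

o_n = [-0.9540, -1.1192, -0.1563]
J₁: ẑ×o_n = [1.1192, -0.9540, 0.0000], ω = ẑ
J2: z=[0.3420, -0.9397, 0.0000] o=[-0.2725, -0.0992, 0.4600] → [0.5791, 0.2108, -0.9893, 0.3420, -0.9397, 0.0000]
J3: z=[0.9345, 0.3401, -0.1045] o=[-0.1402, -0.5512, 0.1716] → [-0.1709, 0.3915, -0.2540, 0.9345, 0.3401, -0.1045]
J4: z=[-0.0432, 0.4001, 0.9155] o=[0.2498, -0.7913, 0.2949] → [0.1197, -1.1216, 0.4958, -0.0432, 0.4001, 0.9155]
J5: z=[-0.9176, 0.3465, -0.1947] o=[-0.0188, -1.3682, 0.5344] → [-0.1908, -0.4516, 0.0955, -0.9176, 0.3465, -0.1947]
J6: z=[-0.1409, -0.7417, -0.6558] o=[-0.1678, -1.0690, 0.2280] → [0.2520, 0.4615, -0.5761, -0.1409, -0.7417, -0.6558]
V = J·q̇ = [-0.2362, 1.1886, -0.9837, 0.3715, -1.3459, -1.0686]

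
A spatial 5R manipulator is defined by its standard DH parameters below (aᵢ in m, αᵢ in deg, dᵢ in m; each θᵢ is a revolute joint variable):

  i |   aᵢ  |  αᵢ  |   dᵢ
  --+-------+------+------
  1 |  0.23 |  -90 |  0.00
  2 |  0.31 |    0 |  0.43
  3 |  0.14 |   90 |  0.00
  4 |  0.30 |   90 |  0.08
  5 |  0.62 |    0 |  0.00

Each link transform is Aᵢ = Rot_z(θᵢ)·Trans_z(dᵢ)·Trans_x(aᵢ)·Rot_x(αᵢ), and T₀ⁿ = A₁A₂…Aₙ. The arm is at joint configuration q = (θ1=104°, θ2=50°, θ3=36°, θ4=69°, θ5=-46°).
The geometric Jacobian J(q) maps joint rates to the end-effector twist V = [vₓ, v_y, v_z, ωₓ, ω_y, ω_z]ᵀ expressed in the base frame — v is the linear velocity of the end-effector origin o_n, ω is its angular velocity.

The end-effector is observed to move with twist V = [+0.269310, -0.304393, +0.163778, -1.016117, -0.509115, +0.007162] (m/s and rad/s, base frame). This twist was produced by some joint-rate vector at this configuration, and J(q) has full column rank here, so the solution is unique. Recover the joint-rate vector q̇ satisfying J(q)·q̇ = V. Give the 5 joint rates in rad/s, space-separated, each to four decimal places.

-0.2160 0.2730 0.7440 -0.2320 -0.2570

o_n = [-1.1014, -0.1796, -0.6639]
J₁: ẑ×o_n = [0.1796, -1.1014, 0.0000], ω = ẑ
J2: z=[-0.9703, -0.2419, 0.0000] o=[-0.0556, 0.2232, 0.0000] → [0.1606, -0.6442, 0.1378, -0.9703, -0.2419, 0.0000]
J3: z=[-0.9703, -0.2419, 0.0000] o=[-0.5211, 0.3125, -0.2375] → [0.1032, -0.4137, 0.3371, -0.9703, -0.2419, 0.0000]
J4: z=[-0.2413, 0.9679, 0.0698] o=[-0.5234, 0.3220, -0.3771] → [-0.2426, -0.1095, 0.6805, -0.2413, 0.9679, 0.0698]
J5: z=[0.3320, 0.1499, -0.9313] o=[-0.8163, 0.3389, -0.4788] → [-0.5106, 0.3270, -0.1294, 0.3320, 0.1499, -0.9313]
q̇ = J⁺·V = [-0.2160, 0.2730, 0.7440, -0.2320, -0.2570]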